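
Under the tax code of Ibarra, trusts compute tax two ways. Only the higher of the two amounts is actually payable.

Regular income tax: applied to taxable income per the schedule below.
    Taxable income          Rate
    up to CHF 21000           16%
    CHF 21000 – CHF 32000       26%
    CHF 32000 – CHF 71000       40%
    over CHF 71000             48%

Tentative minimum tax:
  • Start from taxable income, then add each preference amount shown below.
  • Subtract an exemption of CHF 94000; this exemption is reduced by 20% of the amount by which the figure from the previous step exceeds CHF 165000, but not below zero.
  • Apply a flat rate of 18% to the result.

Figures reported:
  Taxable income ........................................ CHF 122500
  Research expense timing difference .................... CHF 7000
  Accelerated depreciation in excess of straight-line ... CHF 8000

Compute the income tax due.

CHF 46540

Tentative minimum tax:
  Adjusted income: CHF 122500 + CHF 7000 + CHF 8000 = CHF 137500
  Exemption: CHF 137500 ≤ CHF 165000, so full CHF 94000 applies
  Base: CHF 137500 − CHF 94000 = CHF 43500
  CHF 43500 × 18% = CHF 7830

Regular income tax:
  CHF 21000 × 16% = CHF 3360
  CHF 11000 × 26% = CHF 2860
  CHF 39000 × 40% = CHF 15600
  CHF 51500 × 48% = CHF 24720
  → CHF 46540

CHF 46540 > CHF 7830, so the regular income tax governs.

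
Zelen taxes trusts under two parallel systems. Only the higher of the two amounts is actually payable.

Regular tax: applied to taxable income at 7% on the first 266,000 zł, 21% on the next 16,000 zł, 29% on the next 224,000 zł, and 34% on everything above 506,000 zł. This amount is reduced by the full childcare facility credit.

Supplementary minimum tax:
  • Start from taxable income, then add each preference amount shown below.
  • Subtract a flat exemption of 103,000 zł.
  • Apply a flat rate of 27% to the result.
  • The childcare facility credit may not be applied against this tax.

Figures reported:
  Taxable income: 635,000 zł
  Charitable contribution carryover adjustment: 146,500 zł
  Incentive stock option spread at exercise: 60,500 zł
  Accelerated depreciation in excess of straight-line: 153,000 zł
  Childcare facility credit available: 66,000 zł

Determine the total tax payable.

240,840 zł

Supplementary minimum tax:
  Adjusted income: 635,000 zł + 146,500 zł + 60,500 zł + 153,000 zł = 995,000 zł
  Less exemption 103,000 zł → base 892,000 zł
  892,000 zł × 27% = 240,840 zł

Regular tax:
  266,000 zł × 7% = 18,620 zł
  16,000 zł × 21% = 3,360 zł
  224,000 zł × 29% = 64,960 zł
  129,000 zł × 34% = 43,860 zł
  → 130,800 zł
  Less childcare facility credit 66,000 zł → 64,800 zł

240,840 zł > 64,800 zł, so the supplementary minimum tax is the binding amount.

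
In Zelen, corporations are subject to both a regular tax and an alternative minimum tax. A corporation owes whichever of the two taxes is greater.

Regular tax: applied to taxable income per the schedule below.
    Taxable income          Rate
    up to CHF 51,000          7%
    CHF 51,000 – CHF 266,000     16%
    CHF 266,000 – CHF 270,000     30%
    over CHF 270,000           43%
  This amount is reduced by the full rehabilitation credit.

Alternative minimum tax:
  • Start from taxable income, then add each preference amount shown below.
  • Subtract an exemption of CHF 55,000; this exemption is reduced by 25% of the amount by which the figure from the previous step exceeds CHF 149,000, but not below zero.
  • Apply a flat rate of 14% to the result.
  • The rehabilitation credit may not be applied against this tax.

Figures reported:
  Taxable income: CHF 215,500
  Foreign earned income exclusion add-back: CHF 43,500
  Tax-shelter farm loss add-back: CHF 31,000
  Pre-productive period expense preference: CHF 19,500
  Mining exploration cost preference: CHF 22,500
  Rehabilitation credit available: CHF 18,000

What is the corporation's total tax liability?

Alternative minimum tax:
  Adjusted income: CHF 215,500 + CHF 43,500 + CHF 31,000 + CHF 19,500 + CHF 22,500 = CHF 332,000
  Exemption: CHF 55,000 − 25% × (CHF 332,000 − CHF 149,000) = CHF 55,000 − CHF 45,750 = CHF 9,250
  Base: CHF 332,000 − CHF 9,250 = CHF 322,750
  CHF 322,750 × 14% = CHF 45,185

Regular tax:
  CHF 51,000 × 7% = CHF 3,570
  CHF 164,500 × 16% = CHF 26,320
  → CHF 29,890
  Less rehabilitation credit CHF 18,000 → CHF 11,890

CHF 45,185 > CHF 11,890, so the alternative minimum tax is the binding amount.

CHF 45,185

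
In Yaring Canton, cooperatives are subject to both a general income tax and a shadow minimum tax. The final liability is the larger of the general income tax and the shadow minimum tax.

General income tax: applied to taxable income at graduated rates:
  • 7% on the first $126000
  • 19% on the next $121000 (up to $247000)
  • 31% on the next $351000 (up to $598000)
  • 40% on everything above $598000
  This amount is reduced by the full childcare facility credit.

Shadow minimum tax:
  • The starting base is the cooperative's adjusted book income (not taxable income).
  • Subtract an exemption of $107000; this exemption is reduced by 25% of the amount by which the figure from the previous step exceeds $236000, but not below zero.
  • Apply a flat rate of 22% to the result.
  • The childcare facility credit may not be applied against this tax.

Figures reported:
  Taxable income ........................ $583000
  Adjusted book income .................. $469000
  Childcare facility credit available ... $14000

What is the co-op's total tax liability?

Shadow minimum tax:
  Base (adjusted book income): $469000
  Exemption: $107000 − 25% × ($469000 − $236000) = $107000 − $58250 = $48750
  Base: $469000 − $48750 = $420250
  $420250 × 22% = $92455

General income tax:
  $126000 × 7% = $8820
  $121000 × 19% = $22990
  $336000 × 31% = $104160
  → $135970
  Less childcare facility credit $14000 → $121970

$121970 > $92455, so the general income tax governs.

$121970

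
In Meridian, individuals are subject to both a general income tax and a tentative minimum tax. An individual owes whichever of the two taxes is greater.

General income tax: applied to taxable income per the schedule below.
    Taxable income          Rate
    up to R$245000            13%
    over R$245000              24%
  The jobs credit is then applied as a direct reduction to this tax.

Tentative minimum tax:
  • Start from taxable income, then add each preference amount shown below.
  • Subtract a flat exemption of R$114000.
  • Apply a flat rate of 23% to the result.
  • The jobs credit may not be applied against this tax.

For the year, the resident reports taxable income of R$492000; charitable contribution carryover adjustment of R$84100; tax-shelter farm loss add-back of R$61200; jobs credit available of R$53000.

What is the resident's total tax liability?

R$120359

Tentative minimum tax:
  Adjusted income: R$492000 + R$84100 + R$61200 = R$637300
  Less exemption R$114000 → base R$523300
  R$523300 × 23% = R$120359

General income tax:
  R$245000 × 13% = R$31850
  R$247000 × 24% = R$59280
  → R$91130
  Less jobs credit R$53000 → R$38130

R$120359 > R$38130, so the tentative minimum tax is the binding amount.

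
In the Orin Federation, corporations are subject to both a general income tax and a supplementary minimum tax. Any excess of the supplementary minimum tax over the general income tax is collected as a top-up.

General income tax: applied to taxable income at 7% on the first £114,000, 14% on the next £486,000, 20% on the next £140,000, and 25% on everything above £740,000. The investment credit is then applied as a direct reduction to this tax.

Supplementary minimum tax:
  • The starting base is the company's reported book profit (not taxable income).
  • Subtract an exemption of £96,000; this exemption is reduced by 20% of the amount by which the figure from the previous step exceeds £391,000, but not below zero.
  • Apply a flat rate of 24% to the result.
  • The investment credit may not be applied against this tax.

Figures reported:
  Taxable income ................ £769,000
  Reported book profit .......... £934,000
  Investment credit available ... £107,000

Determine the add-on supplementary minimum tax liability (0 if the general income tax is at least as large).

General income tax:
  £114,000 × 7% = £7,980
  £486,000 × 14% = £68,040
  £140,000 × 20% = £28,000
  £29,000 × 25% = £7,250
  → £111,270
  Less investment credit £107,000 → £4,270

Supplementary minimum tax:
  Base (reported book profit): £934,000
  Exemption: 20% × (£934,000 − £391,000) = £108,600 ≥ £96,000, so the exemption is fully phased out
  Base: £934,000 − £0 = £934,000
  £934,000 × 24% = £224,160

Excess of supplementary minimum tax over general income tax: £224,160 − £4,270 = £219,890.

£219,890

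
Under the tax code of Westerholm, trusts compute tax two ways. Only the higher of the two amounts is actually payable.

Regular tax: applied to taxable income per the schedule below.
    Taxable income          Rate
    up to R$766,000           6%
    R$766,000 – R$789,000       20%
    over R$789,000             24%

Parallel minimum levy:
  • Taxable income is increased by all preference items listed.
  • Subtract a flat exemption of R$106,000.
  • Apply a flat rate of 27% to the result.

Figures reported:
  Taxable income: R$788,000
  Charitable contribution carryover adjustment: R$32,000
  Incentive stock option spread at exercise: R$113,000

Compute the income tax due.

R$223,290

Regular tax:
  R$766,000 × 6% = R$45,960
  R$22,000 × 20% = R$4,400
  → R$50,360

Parallel minimum levy:
  Adjusted income: R$788,000 + R$32,000 + R$113,000 = R$933,000
  Less exemption R$106,000 → base R$827,000
  R$827,000 × 27% = R$223,290

R$223,290 > R$50,360, so the parallel minimum levy is the binding amount.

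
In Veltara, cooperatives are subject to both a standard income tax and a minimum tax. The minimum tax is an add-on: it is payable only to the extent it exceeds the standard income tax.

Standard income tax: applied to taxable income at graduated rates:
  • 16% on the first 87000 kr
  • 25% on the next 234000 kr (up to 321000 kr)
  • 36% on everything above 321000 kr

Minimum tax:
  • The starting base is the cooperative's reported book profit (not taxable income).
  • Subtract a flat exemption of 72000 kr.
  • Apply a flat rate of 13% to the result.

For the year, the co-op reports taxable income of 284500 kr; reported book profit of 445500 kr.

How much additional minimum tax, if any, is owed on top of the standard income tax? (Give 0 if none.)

0 kr

Standard income tax:
  87000 kr × 16% = 13920 kr
  197500 kr × 25% = 49375 kr
  → 63295 kr

Minimum tax:
  Base (reported book profit): 445500 kr
  Less exemption 72000 kr → base 373500 kr
  373500 kr × 13% = 48555 kr

48555 kr ≤ 63295 kr, so no add-on is due.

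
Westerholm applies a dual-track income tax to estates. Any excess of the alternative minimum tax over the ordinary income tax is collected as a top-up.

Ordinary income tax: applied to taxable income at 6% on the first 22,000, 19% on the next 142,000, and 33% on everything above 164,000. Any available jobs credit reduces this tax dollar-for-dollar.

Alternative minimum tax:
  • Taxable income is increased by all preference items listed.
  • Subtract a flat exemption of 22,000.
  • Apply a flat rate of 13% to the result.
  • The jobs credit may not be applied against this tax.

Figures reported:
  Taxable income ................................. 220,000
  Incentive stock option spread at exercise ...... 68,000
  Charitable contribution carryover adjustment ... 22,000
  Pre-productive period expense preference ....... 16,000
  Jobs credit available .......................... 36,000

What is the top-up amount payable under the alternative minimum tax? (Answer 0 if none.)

28,740

Ordinary income tax:
  22,000 × 6% = 1,320
  142,000 × 19% = 26,980
  56,000 × 33% = 18,480
  → 46,780
  Less jobs credit 36,000 → 10,780

Alternative minimum tax:
  Adjusted income: 220,000 + 68,000 + 22,000 + 16,000 = 326,000
  Less exemption 22,000 → base 304,000
  304,000 × 13% = 39,520

Excess of alternative minimum tax over ordinary income tax: 39,520 − 10,780 = 28,740.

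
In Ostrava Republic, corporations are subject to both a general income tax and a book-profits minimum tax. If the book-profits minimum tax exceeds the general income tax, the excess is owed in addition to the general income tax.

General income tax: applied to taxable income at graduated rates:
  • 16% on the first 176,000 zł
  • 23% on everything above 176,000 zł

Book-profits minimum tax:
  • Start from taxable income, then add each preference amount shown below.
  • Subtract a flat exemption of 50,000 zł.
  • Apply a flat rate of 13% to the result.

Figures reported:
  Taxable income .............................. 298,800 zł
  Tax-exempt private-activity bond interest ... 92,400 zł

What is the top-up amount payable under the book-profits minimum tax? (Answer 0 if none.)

General income tax:
  176,000 zł × 16% = 28,160 zł
  122,800 zł × 23% = 28,244 zł
  → 56,404 zł

Book-profits minimum tax:
  Adjusted income: 298,800 zł + 92,400 zł = 391,200 zł
  Less exemption 50,000 zł → base 341,200 zł
  341,200 zł × 13% = 44,356 zł

44,356 zł ≤ 56,404 zł, so no add-on is due.

0 zł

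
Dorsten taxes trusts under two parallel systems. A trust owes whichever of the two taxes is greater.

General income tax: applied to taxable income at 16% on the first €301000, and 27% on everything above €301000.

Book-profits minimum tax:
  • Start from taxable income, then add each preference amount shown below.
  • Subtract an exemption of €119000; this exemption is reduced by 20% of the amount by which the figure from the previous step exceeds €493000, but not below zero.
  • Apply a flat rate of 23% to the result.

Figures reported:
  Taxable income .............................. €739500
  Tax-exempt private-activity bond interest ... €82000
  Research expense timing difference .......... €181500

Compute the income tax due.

General income tax:
  €301000 × 16% = €48160
  €438500 × 27% = €118395
  → €166555

Book-profits minimum tax:
  Adjusted income: €739500 + €82000 + €181500 = €1003000
  Exemption: €119000 − 20% × (€1003000 − €493000) = €119000 − €102000 = €17000
  Base: €1003000 − €17000 = €986000
  €986000 × 23% = €226780

€226780 > €166555, so the book-profits minimum tax is the binding amount.

€226780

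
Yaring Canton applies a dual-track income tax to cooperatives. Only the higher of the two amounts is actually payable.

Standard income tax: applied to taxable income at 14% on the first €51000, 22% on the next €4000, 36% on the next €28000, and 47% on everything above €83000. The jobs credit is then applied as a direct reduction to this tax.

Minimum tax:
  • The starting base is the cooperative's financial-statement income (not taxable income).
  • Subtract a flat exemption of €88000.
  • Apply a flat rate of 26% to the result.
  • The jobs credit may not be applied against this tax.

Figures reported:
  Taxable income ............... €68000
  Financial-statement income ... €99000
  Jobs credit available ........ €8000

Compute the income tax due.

€4700

Standard income tax:
  €51000 × 14% = €7140
  €4000 × 22% = €880
  €13000 × 36% = €4680
  → €12700
  Less jobs credit €8000 → €4700

Minimum tax:
  Base (financial-statement income): €99000
  Less exemption €88000 → base €11000
  €11000 × 26% = €2860

€4700 > €2860, so the standard income tax governs.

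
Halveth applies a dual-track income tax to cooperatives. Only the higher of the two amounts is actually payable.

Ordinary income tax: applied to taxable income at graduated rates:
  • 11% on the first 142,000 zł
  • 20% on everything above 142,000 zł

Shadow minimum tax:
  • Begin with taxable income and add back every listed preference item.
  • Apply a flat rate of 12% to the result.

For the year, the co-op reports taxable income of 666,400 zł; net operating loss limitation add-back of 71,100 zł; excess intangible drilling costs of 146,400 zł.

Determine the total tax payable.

120,500 zł

Shadow minimum tax:
  Adjusted income: 666,400 zł + 71,100 zł + 146,400 zł = 883,900 zł
  883,900 zł × 12% = 106,068 zł

Ordinary income tax:
  142,000 zł × 11% = 15,620 zł
  524,400 zł × 20% = 104,880 zł
  → 120,500 zł

120,500 zł > 106,068 zł, so the ordinary income tax governs.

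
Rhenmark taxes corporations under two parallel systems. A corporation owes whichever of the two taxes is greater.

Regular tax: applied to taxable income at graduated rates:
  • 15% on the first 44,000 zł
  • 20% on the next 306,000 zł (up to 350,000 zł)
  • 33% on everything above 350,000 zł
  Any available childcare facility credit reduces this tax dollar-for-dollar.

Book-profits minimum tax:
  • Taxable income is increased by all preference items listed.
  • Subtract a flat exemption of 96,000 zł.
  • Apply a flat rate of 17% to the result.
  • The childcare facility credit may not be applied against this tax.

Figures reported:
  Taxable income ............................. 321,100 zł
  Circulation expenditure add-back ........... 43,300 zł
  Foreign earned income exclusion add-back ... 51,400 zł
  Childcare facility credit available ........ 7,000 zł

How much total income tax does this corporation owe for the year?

Regular tax:
  44,000 zł × 15% = 6,600 zł
  277,100 zł × 20% = 55,420 zł
  → 62,020 zł
  Less childcare facility credit 7,000 zł → 55,020 zł

Book-profits minimum tax:
  Adjusted income: 321,100 zł + 43,300 zł + 51,400 zł = 415,800 zł
  Less exemption 96,000 zł → base 319,800 zł
  319,800 zł × 17% = 54,366 zł

55,020 zł > 54,366 zł, so the regular tax governs.

55,020 zł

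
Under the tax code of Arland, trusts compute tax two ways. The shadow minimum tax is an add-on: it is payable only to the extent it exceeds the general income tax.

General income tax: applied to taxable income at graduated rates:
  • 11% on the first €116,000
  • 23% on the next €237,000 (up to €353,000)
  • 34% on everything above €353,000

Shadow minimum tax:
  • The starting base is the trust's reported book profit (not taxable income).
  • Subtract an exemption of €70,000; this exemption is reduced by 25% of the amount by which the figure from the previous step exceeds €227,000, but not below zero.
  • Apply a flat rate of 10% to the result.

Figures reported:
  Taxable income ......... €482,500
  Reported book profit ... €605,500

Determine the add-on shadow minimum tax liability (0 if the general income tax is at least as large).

€0

General income tax:
  €116,000 × 11% = €12,760
  €237,000 × 23% = €54,510
  €129,500 × 34% = €44,030
  → €111,300

Shadow minimum tax:
  Base (reported book profit): €605,500
  Exemption: 25% × (€605,500 − €227,000) = €94,625 ≥ €70,000, so the exemption is fully phased out
  Base: €605,500 − €0 = €605,500
  €605,500 × 10% = €60,550

€60,550 ≤ €111,300, so no add-on is due.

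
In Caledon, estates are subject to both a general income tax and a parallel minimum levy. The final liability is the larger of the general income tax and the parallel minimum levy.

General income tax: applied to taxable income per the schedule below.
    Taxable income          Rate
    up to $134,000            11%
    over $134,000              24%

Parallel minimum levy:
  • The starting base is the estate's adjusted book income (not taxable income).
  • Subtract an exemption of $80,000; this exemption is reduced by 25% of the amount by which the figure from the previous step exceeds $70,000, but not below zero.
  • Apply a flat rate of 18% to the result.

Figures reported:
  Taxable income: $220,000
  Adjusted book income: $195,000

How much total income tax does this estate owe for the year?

$35,380

Parallel minimum levy:
  Base (adjusted book income): $195,000
  Exemption: $80,000 − 25% × ($195,000 − $70,000) = $80,000 − $31,250 = $48,750
  Base: $195,000 − $48,750 = $146,250
  $146,250 × 18% = $26,325

General income tax:
  $134,000 × 11% = $14,740
  $86,000 × 24% = $20,640
  → $35,380

$35,380 > $26,325, so the general income tax governs.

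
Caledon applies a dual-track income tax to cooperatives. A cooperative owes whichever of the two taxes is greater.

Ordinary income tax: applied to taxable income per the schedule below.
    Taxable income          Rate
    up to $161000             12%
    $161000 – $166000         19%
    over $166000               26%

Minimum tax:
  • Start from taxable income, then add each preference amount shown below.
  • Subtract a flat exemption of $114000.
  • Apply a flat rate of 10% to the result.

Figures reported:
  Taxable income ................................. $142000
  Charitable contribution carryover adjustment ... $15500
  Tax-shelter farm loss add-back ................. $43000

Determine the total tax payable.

$17040

Minimum tax:
  Adjusted income: $142000 + $15500 + $43000 = $200500
  Less exemption $114000 → base $86500
  $86500 × 10% = $8650

Ordinary income tax:
  $142000 × 12% = $17040

$17040 > $8650, so the ordinary income tax governs.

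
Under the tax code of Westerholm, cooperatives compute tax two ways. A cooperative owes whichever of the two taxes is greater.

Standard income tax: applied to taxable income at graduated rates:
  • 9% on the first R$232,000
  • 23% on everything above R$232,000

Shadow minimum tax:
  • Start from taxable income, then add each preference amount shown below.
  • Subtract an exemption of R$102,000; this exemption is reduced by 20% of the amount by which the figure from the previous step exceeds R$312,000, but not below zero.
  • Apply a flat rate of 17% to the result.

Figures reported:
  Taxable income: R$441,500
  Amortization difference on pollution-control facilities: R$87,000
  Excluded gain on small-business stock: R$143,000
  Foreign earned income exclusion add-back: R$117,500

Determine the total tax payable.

Shadow minimum tax:
  Adjusted income: R$441,500 + R$87,000 + R$143,000 + R$117,500 = R$789,000
  Exemption: R$102,000 − 20% × (R$789,000 − R$312,000) = R$102,000 − R$95,400 = R$6,600
  Base: R$789,000 − R$6,600 = R$782,400
  R$782,400 × 17% = R$133,008

Standard income tax:
  R$232,000 × 9% = R$20,880
  R$209,500 × 23% = R$48,185
  → R$69,065

R$133,008 > R$69,065, so the shadow minimum tax is the binding amount.

R$133,008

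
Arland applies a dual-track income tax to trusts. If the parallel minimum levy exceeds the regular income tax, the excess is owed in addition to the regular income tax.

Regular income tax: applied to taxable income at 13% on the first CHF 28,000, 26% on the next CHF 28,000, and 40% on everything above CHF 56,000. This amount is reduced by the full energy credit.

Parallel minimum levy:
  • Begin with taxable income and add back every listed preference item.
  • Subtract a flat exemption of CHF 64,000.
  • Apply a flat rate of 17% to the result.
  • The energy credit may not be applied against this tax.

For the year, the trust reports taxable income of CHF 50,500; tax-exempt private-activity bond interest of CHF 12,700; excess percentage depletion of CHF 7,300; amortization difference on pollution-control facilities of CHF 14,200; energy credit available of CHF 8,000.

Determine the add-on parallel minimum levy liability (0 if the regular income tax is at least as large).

CHF 2,029

Regular income tax:
  CHF 28,000 × 13% = CHF 3,640
  CHF 22,500 × 26% = CHF 5,850
  → CHF 9,490
  Less energy credit CHF 8,000 → CHF 1,490

Parallel minimum levy:
  Adjusted income: CHF 50,500 + CHF 12,700 + CHF 7,300 + CHF 14,200 = CHF 84,700
  Less exemption CHF 64,000 → base CHF 20,700
  CHF 20,700 × 17% = CHF 3,519

Excess of parallel minimum levy over regular income tax: CHF 3,519 − CHF 1,490 = CHF 2,029.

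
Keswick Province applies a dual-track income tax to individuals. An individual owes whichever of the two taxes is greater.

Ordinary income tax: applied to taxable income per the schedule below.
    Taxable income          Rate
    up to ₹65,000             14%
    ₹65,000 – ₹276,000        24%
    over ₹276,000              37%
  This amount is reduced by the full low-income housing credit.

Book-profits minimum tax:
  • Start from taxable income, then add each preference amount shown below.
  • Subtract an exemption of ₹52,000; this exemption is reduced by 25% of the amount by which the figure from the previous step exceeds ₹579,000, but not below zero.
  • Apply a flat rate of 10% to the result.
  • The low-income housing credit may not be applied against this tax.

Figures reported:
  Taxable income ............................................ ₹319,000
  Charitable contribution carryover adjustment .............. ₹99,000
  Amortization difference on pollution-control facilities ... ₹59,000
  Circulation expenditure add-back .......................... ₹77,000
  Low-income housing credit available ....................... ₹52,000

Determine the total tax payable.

₹50,200

Ordinary income tax:
  ₹65,000 × 14% = ₹9,100
  ₹211,000 × 24% = ₹50,640
  ₹43,000 × 37% = ₹15,910
  → ₹75,650
  Less low-income housing credit ₹52,000 → ₹23,650

Book-profits minimum tax:
  Adjusted income: ₹319,000 + ₹99,000 + ₹59,000 + ₹77,000 = ₹554,000
  Exemption: ₹554,000 ≤ ₹579,000, so full ₹52,000 applies
  Base: ₹554,000 − ₹52,000 = ₹502,000
  ₹502,000 × 10% = ₹50,200

₹50,200 > ₹23,650, so the book-profits minimum tax is the binding amount.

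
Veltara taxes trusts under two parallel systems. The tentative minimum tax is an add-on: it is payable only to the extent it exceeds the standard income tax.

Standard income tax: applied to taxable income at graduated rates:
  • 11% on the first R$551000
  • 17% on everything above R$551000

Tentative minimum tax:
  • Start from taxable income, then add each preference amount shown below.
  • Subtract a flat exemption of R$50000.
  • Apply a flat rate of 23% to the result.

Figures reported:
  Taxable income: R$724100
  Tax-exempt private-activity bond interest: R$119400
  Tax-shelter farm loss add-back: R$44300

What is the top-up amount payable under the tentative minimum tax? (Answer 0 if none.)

R$102657

Standard income tax:
  R$551000 × 11% = R$60610
  R$173100 × 17% = R$29427
  → R$90037

Tentative minimum tax:
  Adjusted income: R$724100 + R$119400 + R$44300 = R$887800
  Less exemption R$50000 → base R$837800
  R$837800 × 23% = R$192694

Excess of tentative minimum tax over standard income tax: R$192694 − R$90037 = R$102657.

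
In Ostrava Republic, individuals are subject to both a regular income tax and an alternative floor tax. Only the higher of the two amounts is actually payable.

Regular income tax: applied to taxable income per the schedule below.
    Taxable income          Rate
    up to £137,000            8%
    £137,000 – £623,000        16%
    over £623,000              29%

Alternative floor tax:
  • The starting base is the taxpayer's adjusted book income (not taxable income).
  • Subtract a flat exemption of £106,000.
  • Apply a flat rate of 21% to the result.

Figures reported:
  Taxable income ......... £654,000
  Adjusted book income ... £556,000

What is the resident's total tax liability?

Alternative floor tax:
  Base (adjusted book income): £556,000
  Less exemption £106,000 → base £450,000
  £450,000 × 21% = £94,500

Regular income tax:
  £137,000 × 8% = £10,960
  £486,000 × 16% = £77,760
  £31,000 × 29% = £8,990
  → £97,710

£97,710 > £94,500, so the regular income tax governs.

£97,710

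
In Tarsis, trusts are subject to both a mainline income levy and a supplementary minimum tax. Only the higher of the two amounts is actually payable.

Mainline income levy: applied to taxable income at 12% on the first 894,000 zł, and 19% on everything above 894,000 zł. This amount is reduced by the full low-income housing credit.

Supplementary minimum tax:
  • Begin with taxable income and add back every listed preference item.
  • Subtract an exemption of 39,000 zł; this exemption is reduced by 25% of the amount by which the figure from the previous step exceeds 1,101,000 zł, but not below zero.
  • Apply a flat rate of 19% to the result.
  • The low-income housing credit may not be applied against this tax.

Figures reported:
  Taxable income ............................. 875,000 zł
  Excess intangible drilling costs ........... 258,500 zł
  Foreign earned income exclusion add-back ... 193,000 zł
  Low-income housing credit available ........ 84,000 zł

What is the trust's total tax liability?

252,035 zł

Supplementary minimum tax:
  Adjusted income: 875,000 zł + 258,500 zł + 193,000 zł = 1,326,500 zł
  Exemption: 25% × (1,326,500 zł − 1,101,000 zł) = 56,375 zł ≥ 39,000 zł, so the exemption is fully phased out
  Base: 1,326,500 zł − 0 zł = 1,326,500 zł
  1,326,500 zł × 19% = 252,035 zł

Mainline income levy:
  875,000 zł × 12% = 105,000 zł
  Less low-income housing credit 84,000 zł → 21,000 zł

252,035 zł > 21,000 zł, so the supplementary minimum tax is the binding amount.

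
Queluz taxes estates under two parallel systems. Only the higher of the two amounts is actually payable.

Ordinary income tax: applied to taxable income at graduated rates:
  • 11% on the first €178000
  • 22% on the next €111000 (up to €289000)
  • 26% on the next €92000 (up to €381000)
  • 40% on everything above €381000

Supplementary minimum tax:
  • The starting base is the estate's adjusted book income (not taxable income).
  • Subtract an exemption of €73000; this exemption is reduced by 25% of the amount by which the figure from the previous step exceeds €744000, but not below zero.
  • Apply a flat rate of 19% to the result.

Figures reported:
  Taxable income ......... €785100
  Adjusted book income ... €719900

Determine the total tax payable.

€229560

Supplementary minimum tax:
  Base (adjusted book income): €719900
  Exemption: €719900 ≤ €744000, so full €73000 applies
  Base: €719900 − €73000 = €646900
  €646900 × 19% = €122911

Ordinary income tax:
  €178000 × 11% = €19580
  €111000 × 22% = €24420
  €92000 × 26% = €23920
  €404100 × 40% = €161640
  → €229560

€229560 > €122911, so the ordinary income tax governs.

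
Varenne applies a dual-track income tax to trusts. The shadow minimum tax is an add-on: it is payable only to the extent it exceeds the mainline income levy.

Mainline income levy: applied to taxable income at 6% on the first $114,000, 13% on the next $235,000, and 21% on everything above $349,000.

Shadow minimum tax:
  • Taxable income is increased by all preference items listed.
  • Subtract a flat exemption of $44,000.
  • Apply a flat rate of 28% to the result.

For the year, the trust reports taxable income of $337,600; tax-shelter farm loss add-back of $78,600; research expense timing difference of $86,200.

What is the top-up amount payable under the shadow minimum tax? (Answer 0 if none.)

Mainline income levy:
  $114,000 × 6% = $6,840
  $223,600 × 13% = $29,068
  → $35,908

Shadow minimum tax:
  Adjusted income: $337,600 + $78,600 + $86,200 = $502,400
  Less exemption $44,000 → base $458,400
  $458,400 × 28% = $128,352

Excess of shadow minimum tax over mainline income levy: $128,352 − $35,908 = $92,444.

$92,444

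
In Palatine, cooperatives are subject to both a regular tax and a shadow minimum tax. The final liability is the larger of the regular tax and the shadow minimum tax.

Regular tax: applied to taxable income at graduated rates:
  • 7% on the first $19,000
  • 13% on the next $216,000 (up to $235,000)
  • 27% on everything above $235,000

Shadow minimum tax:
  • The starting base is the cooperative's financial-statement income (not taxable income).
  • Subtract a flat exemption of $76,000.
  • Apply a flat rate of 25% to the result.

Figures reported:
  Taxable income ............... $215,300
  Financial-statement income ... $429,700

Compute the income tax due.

$88,425

Regular tax:
  $19,000 × 7% = $1,330
  $196,300 × 13% = $25,519
  → $26,849

Shadow minimum tax:
  Base (financial-statement income): $429,700
  Less exemption $76,000 → base $353,700
  $353,700 × 25% = $88,425

$88,425 > $26,849, so the shadow minimum tax is the binding amount.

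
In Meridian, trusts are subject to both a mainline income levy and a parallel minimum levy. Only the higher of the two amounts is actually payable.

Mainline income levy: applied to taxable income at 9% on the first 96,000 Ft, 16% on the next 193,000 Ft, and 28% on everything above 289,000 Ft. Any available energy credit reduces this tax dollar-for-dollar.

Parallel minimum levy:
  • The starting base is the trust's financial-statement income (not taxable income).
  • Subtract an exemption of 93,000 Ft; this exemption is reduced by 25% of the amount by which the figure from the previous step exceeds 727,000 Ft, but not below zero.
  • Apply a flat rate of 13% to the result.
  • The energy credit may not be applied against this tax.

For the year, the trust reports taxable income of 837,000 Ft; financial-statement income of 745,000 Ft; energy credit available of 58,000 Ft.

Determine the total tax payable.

Mainline income levy:
  96,000 Ft × 9% = 8,640 Ft
  193,000 Ft × 16% = 30,880 Ft
  548,000 Ft × 28% = 153,440 Ft
  → 192,960 Ft
  Less energy credit 58,000 Ft → 134,960 Ft

Parallel minimum levy:
  Base (financial-statement income): 745,000 Ft
  Exemption: 93,000 Ft − 25% × (745,000 Ft − 727,000 Ft) = 93,000 Ft − 4,500 Ft = 88,500 Ft
  Base: 745,000 Ft − 88,500 Ft = 656,500 Ft
  656,500 Ft × 13% = 85,345 Ft

134,960 Ft > 85,345 Ft, so the mainline income levy governs.

134,960 Ft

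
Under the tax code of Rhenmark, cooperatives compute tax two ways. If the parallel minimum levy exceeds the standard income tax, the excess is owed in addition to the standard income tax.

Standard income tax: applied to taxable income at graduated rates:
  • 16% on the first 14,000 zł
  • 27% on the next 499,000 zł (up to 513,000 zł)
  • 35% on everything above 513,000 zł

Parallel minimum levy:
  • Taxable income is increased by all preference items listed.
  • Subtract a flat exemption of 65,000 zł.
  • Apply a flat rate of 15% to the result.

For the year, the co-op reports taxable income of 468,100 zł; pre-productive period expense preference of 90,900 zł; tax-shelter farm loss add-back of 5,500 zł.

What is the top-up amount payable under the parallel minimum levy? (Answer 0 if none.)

Standard income tax:
  14,000 zł × 16% = 2,240 zł
  454,100 zł × 27% = 122,607 zł
  → 124,847 zł

Parallel minimum levy:
  Adjusted income: 468,100 zł + 90,900 zł + 5,500 zł = 564,500 zł
  Less exemption 65,000 zł → base 499,500 zł
  499,500 zł × 15% = 74,925 zł

74,925 zł ≤ 124,847 zł, so no add-on is due.

0 zł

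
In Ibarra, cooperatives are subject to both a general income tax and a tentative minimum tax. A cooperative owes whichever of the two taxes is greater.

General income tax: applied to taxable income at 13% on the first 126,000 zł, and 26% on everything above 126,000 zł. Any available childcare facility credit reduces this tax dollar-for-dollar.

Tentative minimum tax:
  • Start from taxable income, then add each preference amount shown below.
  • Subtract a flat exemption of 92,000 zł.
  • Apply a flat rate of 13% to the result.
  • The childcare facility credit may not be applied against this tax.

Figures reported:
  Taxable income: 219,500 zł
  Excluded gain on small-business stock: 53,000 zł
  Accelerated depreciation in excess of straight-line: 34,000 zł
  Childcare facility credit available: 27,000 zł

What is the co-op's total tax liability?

27,885 zł

General income tax:
  126,000 zł × 13% = 16,380 zł
  93,500 zł × 26% = 24,310 zł
  → 40,690 zł
  Less childcare facility credit 27,000 zł → 13,690 zł

Tentative minimum tax:
  Adjusted income: 219,500 zł + 53,000 zł + 34,000 zł = 306,500 zł
  Less exemption 92,000 zł → base 214,500 zł
  214,500 zł × 13% = 27,885 zł

27,885 zł > 13,690 zł, so the tentative minimum tax is the binding amount.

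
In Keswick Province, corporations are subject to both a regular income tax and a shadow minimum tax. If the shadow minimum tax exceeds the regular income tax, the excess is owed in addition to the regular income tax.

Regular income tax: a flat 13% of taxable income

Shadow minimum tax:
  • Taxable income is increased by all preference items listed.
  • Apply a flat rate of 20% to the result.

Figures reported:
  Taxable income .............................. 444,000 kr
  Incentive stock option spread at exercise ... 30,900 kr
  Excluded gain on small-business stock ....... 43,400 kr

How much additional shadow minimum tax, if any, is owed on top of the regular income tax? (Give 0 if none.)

45,940 kr

Shadow minimum tax:
  Adjusted income: 444,000 kr + 30,900 kr + 43,400 kr = 518,300 kr
  518,300 kr × 20% = 103,660 kr

Regular income tax:
  444,000 kr × 13% = 57,720 kr

Excess of shadow minimum tax over regular income tax: 103,660 kr − 57,720 kr = 45,940 kr.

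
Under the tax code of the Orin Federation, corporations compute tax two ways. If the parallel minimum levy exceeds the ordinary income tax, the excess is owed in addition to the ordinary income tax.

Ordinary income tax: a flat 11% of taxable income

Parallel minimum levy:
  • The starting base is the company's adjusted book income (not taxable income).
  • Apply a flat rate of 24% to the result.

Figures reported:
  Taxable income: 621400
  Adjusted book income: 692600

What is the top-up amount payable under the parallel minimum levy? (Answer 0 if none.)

Parallel minimum levy:
  Base (adjusted book income): 692600
  692600 × 24% = 166224

Ordinary income tax:
  621400 × 11% = 68354

Excess of parallel minimum levy over ordinary income tax: 166224 − 68354 = 97870.

97870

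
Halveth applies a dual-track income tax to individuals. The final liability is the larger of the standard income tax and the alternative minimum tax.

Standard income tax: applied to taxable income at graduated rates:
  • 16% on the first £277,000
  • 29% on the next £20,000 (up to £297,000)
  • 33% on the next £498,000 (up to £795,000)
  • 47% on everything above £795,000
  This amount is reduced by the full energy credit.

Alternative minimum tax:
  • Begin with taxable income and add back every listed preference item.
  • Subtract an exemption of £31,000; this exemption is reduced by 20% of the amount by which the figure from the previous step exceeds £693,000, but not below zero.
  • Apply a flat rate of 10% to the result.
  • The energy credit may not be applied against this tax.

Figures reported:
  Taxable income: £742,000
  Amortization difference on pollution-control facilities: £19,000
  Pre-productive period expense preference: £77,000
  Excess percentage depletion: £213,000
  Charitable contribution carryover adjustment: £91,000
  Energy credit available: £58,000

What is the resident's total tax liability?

£138,970

Alternative minimum tax:
  Adjusted income: £742,000 + £19,000 + £77,000 + £213,000 + £91,000 = £1,142,000
  Exemption: 20% × (£1,142,000 − £693,000) = £89,800 ≥ £31,000, so the exemption is fully phased out
  Base: £1,142,000 − £0 = £1,142,000
  £1,142,000 × 10% = £114,200

Standard income tax:
  £277,000 × 16% = £44,320
  £20,000 × 29% = £5,800
  £445,000 × 33% = £146,850
  → £196,970
  Less energy credit £58,000 → £138,970

£138,970 > £114,200, so the standard income tax governs.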